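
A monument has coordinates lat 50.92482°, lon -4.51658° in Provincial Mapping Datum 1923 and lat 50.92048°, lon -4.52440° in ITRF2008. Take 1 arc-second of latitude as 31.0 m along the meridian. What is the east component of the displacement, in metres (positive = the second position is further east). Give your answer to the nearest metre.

ΔE = -550 m

Δφ = 50.92048° − 50.92482° = -0.00434°; Δλ = -4.52440° − -4.51658° = -0.00782°.
1° of latitude = 3600 × 31.00 = 111600 m.
ΔN = Δφ × 111600 = -484.3 m; ΔE = Δλ × 111600 × cos(50.92482°) = -0.00782 × 111600 × 0.630340 = -550.1 m.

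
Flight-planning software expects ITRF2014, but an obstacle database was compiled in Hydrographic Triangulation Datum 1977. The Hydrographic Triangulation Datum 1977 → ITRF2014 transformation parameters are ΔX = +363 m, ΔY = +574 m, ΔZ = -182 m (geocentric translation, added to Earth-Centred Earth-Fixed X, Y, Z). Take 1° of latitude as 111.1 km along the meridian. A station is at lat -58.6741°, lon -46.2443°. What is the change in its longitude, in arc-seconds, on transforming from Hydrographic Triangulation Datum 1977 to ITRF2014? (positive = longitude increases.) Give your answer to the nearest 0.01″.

sin φ = -0.854224, cos φ = 0.519905, sin λ = -0.722295, cos λ = 0.691585.
East component: ΔE = −sin λ·ΔX + cos λ·ΔY = −(-0.722295)(363) + (0.691585)(574) = 659.16 m.
1° of latitude spans 111100 m; at latitude φ, 1° of longitude spans that × cos φ = 57761.5 m, so Δλ = 659.16 / 57761.5 × 3600 = 41.083″.

Δλ = 41.08″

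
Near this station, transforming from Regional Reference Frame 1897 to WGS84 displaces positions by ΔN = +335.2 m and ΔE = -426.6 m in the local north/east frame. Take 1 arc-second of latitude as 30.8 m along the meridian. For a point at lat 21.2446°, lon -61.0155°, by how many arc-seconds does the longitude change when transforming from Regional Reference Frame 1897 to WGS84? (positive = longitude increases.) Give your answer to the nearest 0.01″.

At latitude 21.2446°, cos φ = 0.932042.
1″ of longitude at this latitude = 30.80 × cos φ = 28.7069 m, so Δλ = -426.6 / 28.7069 = -14.861″.

Δλ = -14.86″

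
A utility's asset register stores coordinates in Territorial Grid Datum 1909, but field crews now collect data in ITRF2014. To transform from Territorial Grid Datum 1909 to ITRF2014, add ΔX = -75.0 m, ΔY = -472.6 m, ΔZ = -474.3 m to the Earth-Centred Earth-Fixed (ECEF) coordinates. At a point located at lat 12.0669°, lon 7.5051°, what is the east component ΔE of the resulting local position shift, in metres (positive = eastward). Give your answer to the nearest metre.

At φ = 12.0669°, λ = 7.5051°: sin φ = 0.209054, cos φ = 0.977904, sin λ = 0.130614, cos λ = 0.991433.
ΔE = −sin λ·ΔX + cos λ·ΔY = −(0.130614)·(-75.0) + (0.991433)·(-472.6) = -458.76 m.

ΔE = -459 m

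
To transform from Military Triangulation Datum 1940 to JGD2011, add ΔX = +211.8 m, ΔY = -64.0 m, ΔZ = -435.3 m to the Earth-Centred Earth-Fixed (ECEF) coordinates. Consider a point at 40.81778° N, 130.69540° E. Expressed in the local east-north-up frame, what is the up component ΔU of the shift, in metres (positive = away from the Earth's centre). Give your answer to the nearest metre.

At φ = 40.81778°, λ = 130.69540°: sin φ = 0.653655, cos φ = 0.756792, sin λ = 0.758187, cos λ = -0.652038.
ΔU = cos φ cos λ·ΔX + cos φ sin λ·ΔY + sin φ·ΔZ = (0.756792)(-0.652038)(211.8) + (0.756792)(0.758187)(-64.0) + (0.653655)(-435.3) = -425.77 m.

ΔU = -426 m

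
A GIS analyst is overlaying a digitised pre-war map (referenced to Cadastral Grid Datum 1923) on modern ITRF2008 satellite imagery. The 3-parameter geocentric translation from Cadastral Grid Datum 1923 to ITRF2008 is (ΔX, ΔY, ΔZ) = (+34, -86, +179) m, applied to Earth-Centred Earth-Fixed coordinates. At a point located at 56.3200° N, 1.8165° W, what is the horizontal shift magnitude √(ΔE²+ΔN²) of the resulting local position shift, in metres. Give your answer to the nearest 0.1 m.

109.2 m

The local east axis at (φ, λ) is (−sin λ, cos λ, 0), so ΔE = −sin(-1.8165°)·34 + cos(-1.8165°)·(-86) = -84.88 m.
The local north axis is (−sin φ cos λ, −sin φ sin λ, cos φ), giving ΔN = -28.279 − 2.269 + 99.265 = 68.72 m.
Horizontal magnitude = √(ΔE² + ΔN²) = √((-84.88)² + 68.72²) = 109.21 m.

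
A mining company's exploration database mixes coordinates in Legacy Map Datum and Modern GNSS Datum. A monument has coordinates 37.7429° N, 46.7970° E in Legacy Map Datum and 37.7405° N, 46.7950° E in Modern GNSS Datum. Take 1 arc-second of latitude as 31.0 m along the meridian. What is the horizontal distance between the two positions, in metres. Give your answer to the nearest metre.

321 m

Δφ = 37.7405° − 37.7429° = -0.0024°; Δλ = 46.7950° − 46.7970° = -0.0020°.
1° of latitude = 3600 × 31.00 = 111600 m.
ΔN = Δφ × 111600 = -267.8 m; ΔE = Δλ × 111600 × cos(37.7429°) = -0.0020 × 111600 × 0.790765 = -176.5 m.
Distance = √(ΔE² + ΔN²) = √((-176.5)² + (-267.8)²) = 320.8 m.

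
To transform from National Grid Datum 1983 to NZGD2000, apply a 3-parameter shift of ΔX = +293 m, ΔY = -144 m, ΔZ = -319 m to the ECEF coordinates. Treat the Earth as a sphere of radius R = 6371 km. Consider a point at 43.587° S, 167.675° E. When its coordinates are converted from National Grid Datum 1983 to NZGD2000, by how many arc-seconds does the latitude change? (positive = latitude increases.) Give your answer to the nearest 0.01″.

sin φ = -0.689455, cos φ = 0.724328, sin λ = 0.213457, cos λ = -0.976953.
North component: ΔN = −sin φ cos λ·ΔX − sin φ sin λ·ΔY + cos φ·ΔZ = −(-0.689455)(-0.976953)(293) − (-0.689455)(0.213457)(-144) + (0.724328)(-319) = -449.61 m.
1° of latitude spans πR/180 = 111195 m, so Δφ = -449.61 / 111195 × 3600 = -14.556″.

Δφ = -14.56″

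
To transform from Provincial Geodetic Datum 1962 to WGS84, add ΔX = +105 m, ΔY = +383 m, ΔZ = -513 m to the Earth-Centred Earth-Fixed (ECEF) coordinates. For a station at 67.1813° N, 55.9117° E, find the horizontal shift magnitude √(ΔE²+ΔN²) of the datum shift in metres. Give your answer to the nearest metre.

The local east axis at (φ, λ) is (−sin λ, cos λ, 0), so ΔE = −sin(55.9117°)·105 + cos(55.9117°)·383 = 127.70 m.
The local north axis is (−sin φ cos λ, −sin φ sin λ, cos φ), giving ΔN = -54.244 − 292.367 − 198.950 = -545.56 m.
Horizontal magnitude = √(ΔE² + ΔN²) = √(127.70² + (-545.56)²) = 560.31 m.

560 m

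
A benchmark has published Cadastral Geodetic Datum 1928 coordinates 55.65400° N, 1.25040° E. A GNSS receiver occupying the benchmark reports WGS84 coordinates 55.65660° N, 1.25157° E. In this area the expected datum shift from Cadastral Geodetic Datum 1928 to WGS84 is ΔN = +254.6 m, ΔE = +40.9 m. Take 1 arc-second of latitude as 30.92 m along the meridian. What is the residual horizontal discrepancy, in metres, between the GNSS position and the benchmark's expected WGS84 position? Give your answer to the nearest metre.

Observed coordinate differences: Δφ = +0.00260°, Δλ = +0.00117°.
Converting to metres (1° lat = 111312 m, cos φ = 0.564189): observed ΔN = 289.4 m, observed ΔE = 73.5 m.
Subtracting the expected shift leaves a residual of 289.4 − (254.6) = 34.8 m north and 73.5 − (40.9) = 32.6 m east.
Residual distance = √(34.8² + 32.6²) = 47.7 m.

48 m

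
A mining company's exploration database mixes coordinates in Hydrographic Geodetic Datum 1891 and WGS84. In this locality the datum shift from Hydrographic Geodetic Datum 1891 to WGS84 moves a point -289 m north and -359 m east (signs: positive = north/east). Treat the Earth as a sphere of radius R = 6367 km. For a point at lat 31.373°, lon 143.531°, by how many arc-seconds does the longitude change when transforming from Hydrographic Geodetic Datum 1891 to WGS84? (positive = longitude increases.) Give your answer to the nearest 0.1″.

At latitude 31.373°, cos φ = 0.853796.
One radian of longitude at latitude φ spans R cos φ, so Δλ = ΔE / (R cos φ) = -359.0 / (6367000 × 0.853796) = -6.6040e-05 rad = -13.622″.

Δλ = -13.6″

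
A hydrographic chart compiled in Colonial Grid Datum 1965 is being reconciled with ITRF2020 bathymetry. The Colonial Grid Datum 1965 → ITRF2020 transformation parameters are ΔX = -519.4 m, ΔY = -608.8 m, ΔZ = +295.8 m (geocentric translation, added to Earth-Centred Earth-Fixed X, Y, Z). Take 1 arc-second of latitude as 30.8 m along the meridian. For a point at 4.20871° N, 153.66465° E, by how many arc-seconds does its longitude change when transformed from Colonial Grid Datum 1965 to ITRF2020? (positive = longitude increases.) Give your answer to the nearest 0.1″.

sin φ = 0.073390, cos φ = 0.997303, sin λ = 0.443624, cos λ = -0.896213.
East component: ΔE = −sin λ·ΔX + cos λ·ΔY = −(0.443624)(-519.4) + (-0.896213)(-608.8) = 776.03 m.
1° of latitude spans 3600 × 30.80 = 110880 m; at latitude φ, 1° of longitude spans that × cos φ = 110581.0 m, so Δλ = 776.03 / 110581.0 × 3600 = 25.264″.

Δλ = 25.3″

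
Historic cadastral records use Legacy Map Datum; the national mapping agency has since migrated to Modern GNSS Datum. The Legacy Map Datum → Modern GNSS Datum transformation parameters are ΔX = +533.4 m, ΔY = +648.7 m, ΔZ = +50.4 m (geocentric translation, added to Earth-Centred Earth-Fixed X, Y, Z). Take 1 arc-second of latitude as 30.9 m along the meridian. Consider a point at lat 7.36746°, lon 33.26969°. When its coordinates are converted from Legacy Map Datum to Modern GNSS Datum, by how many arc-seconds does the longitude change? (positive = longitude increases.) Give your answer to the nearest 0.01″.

sin φ = 0.128232, cos φ = 0.991744, sin λ = 0.548581, cos λ = 0.836098.
East component: ΔE = −sin λ·ΔX + cos λ·ΔY = −(0.548581)(533.4) + (0.836098)(648.7) = 249.76 m.
1° of latitude spans 3600 × 30.90 = 111240 m; at latitude φ, 1° of longitude spans that × cos φ = 110321.6 m, so Δλ = 249.76 / 110321.6 × 3600 = 8.150″.

Δλ = 8.15″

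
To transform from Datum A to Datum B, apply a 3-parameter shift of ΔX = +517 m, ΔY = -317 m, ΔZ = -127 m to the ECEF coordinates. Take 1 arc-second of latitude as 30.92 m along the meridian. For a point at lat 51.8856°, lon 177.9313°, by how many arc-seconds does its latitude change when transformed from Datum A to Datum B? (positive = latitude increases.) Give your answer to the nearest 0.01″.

sin φ = 0.786780, cos φ = 0.617234, sin λ = 0.036098, cos λ = -0.999348.
North component: ΔN = −sin φ cos λ·ΔX − sin φ sin λ·ΔY + cos φ·ΔZ = −(0.786780)(-0.999348)(517) − (0.786780)(0.036098)(-317) + (0.617234)(-127) = 337.11 m.
1° of latitude spans 3600 × 30.92 = 111312 m, so Δφ = 337.11 / 111312 × 3600 = 10.903″.

Δφ = 10.90″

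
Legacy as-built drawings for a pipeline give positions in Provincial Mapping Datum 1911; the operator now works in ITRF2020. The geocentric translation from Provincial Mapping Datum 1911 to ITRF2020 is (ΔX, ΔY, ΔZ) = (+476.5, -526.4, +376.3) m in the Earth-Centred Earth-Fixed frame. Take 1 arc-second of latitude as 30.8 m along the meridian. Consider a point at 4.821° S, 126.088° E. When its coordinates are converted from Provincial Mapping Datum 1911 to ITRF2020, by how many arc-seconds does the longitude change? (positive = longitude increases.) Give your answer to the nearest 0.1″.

sin φ = -0.084043, cos φ = 0.996462, sin λ = 0.808113, cos λ = -0.589027.
East component: ΔE = −sin λ·ΔX + cos λ·ΔY = −(0.808113)(476.5) + (-0.589027)(-526.4) = -75.00 m.
1° of latitude spans 3600 × 30.80 = 110880 m; at latitude φ, 1° of longitude spans that × cos φ = 110487.7 m, so Δλ = -75.00 / 110487.7 × 3600 = -2.444″.

Δλ = -2.4″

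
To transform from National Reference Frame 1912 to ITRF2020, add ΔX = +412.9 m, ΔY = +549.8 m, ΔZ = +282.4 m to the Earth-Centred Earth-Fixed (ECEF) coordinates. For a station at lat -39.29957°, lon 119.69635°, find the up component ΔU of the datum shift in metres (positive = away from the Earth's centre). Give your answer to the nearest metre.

ΔU = 32 m

The local up (radial) axis is (cos φ cos λ, cos φ sin λ, sin φ), giving ΔU = -158.292 + 369.581 − 178.865 = 32.42 m.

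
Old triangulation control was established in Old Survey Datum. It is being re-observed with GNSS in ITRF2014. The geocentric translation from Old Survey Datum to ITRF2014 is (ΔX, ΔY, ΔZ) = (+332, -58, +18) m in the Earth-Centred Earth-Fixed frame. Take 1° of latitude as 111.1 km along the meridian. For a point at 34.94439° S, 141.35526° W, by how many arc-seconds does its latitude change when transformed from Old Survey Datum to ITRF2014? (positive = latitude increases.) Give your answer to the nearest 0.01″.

Δφ = -3.66″

sin φ = -0.572781, cos φ = 0.819708, sin λ = -0.624490, cos λ = -0.781033.
North component: ΔN = −sin φ cos λ·ΔX − sin φ sin λ·ΔY + cos φ·ΔZ = −(-0.572781)(-0.781033)(332) − (-0.572781)(-0.624490)(-58) + (0.819708)(18) = -113.02 m.
1° of latitude spans 111100 m, so Δφ = -113.02 / 111100 × 3600 = -3.662″.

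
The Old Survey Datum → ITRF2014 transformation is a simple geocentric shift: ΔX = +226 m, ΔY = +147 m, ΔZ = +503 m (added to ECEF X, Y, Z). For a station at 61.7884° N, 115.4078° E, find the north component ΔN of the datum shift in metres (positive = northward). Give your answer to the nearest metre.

ΔN = 206 m

At φ = 61.7884°, λ = 115.4078°: sin φ = 0.881208, cos φ = 0.472729, sin λ = 0.903277, cos λ = -0.429058.
ΔN = −sin φ cos λ·ΔX − sin φ sin λ·ΔY + cos φ·ΔZ = −(0.881208)(-0.429058)(226) − (0.881208)(0.903277)(147) + (0.472729)(503) = 206.22 m.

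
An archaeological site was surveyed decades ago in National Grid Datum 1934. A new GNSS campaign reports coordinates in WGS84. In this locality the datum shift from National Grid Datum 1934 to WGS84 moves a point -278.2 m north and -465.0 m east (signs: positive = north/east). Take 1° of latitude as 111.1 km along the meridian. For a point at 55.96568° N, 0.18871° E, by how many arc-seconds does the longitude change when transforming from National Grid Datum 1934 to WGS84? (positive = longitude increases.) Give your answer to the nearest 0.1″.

Δλ = -26.9″

At latitude 55.96568°, cos φ = 0.559689.
1° of longitude at this latitude = 111.1 × cos φ = 62.18 km, so Δλ = -465.0 / 62181.5 = -0.0074781° = -26.921″.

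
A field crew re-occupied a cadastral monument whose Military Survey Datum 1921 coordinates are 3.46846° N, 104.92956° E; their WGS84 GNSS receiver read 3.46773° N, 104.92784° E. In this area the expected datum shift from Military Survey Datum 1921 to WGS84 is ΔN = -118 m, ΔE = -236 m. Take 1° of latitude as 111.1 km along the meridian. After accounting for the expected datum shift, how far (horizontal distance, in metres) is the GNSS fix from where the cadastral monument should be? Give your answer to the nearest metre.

58 m

Observed coordinate differences: Δφ = -0.00073°, Δλ = -0.00172°.
Converting to metres (1° lat = 111100 m, cos φ = 0.998168): observed ΔN = -81.1 m, observed ΔE = -190.7 m.
Subtracting the expected shift leaves a residual of -81.1 − (-118) = 36.9 m north and -190.7 − (-236) = 45.3 m east.
Residual distance = √(36.9² + 45.3²) = 58.4 m.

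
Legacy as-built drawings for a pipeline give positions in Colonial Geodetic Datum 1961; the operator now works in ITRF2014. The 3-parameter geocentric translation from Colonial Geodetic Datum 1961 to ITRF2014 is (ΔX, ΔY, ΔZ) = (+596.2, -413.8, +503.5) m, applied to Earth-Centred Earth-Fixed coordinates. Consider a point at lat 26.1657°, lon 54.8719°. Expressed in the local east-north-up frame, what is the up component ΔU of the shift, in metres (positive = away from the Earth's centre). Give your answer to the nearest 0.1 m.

At φ = 26.1657°, λ = 54.8719°: sin φ = 0.440969, cos φ = 0.897523, sin λ = 0.817868, cos λ = 0.575406.
ΔU = cos φ cos λ·ΔX + cos φ sin λ·ΔY + sin φ·ΔZ = (0.897523)(0.575406)(596.2) + (0.897523)(0.817868)(-413.8) + (0.440969)(503.5) = 226.18 m.

ΔU = 226.2 m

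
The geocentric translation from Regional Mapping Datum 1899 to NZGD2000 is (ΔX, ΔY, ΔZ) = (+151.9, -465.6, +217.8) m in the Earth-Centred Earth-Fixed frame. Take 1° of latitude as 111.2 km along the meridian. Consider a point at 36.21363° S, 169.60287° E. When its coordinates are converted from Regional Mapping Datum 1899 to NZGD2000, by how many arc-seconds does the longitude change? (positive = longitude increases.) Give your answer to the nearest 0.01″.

sin φ = -0.590798, cos φ = 0.806820, sin λ = 0.180470, cos λ = -0.983581.
East component: ΔE = −sin λ·ΔX + cos λ·ΔY = −(0.180470)(151.9) + (-0.983581)(-465.6) = 430.54 m.
1° of latitude spans 111200 m; at latitude φ, 1° of longitude spans that × cos φ = 89718.4 m, so Δλ = 430.54 / 89718.4 × 3600 = 17.276″.

Δλ = 17.28″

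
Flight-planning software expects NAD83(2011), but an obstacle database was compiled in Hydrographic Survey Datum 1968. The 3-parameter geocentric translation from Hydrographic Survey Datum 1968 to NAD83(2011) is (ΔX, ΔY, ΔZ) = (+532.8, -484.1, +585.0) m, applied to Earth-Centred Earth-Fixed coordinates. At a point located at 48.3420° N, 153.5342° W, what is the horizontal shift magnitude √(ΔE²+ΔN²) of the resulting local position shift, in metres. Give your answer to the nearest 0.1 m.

889.4 m

At φ = 48.3420°, λ = -153.5342°: sin φ = 0.747126, cos φ = 0.664683, sin λ = -0.445664, cos λ = -0.895201.
ΔE = −sin λ·ΔX + cos λ·ΔY = −(-0.445664)·(532.8) + (-0.895201)·(-484.1) = 670.82 m.
ΔN = −sin φ cos λ·ΔX − sin φ sin λ·ΔY + cos φ·ΔZ = −(0.747126)(-0.895201)(532.8) − (0.747126)(-0.445664)(-484.1) + (0.664683)(585.0) = 584.00 m.
Horizontal magnitude = √(ΔE² + ΔN²) = √(670.82² + 584.00²) = 889.41 m.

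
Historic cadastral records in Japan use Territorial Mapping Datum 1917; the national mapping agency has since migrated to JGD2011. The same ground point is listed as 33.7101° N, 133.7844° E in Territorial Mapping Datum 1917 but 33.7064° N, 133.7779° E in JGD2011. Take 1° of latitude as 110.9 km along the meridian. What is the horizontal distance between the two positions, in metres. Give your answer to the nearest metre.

727 m

Δφ = 33.7064° − 33.7101° = -0.0037°; Δλ = 133.7779° − 133.7844° = -0.0065°.
ΔN = Δφ × 110900 = -410.3 m; ΔE = Δλ × 110900 × cos(33.7101°) = -0.0065 × 110900 × 0.831856 = -599.6 m.
Distance = √(ΔE² + ΔN²) = √((-599.6)² + (-410.3)²) = 726.6 m.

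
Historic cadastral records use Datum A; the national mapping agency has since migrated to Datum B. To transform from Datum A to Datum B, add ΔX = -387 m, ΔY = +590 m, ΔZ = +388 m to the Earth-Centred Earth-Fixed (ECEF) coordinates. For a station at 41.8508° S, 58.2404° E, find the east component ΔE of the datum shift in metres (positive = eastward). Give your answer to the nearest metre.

ΔE = 640 m

At φ = -41.8508°, λ = 58.2404°: sin φ = -0.667193, cos φ = 0.744885, sin λ = 0.850264, cos λ = 0.526356.
ΔE = −sin λ·ΔX + cos λ·ΔY = −(0.850264)·(-387) + (0.526356)·(590) = 639.60 m.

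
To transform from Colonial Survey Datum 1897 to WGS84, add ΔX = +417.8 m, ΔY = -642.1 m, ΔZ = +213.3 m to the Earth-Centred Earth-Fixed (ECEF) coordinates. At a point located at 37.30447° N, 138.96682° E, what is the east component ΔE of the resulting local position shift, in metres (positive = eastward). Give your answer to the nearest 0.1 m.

The local east axis at (φ, λ) is (−sin λ, cos λ, 0), so ΔE = −sin(138.96682°)·417.8 + cos(138.96682°)·(-642.1) = 210.07 m.

ΔE = 210.1 m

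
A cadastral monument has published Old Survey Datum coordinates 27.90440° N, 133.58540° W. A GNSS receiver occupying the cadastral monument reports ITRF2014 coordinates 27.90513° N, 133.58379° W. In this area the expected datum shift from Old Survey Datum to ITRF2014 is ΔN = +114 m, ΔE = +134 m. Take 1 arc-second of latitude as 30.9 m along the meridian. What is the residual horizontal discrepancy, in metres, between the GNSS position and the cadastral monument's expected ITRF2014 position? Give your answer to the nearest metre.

Observed coordinate differences: Δφ = +0.00073°, Δλ = +0.00161°.
Converting to metres (1° lat = 111240 m, cos φ = 0.883730): observed ΔN = 81.2 m, observed ΔE = 158.3 m.
Subtracting the expected shift leaves a residual of 81.2 − (114) = -32.8 m north and 158.3 − (134) = 24.3 m east.
Residual distance = √((-32.8)² + 24.3²) = 40.8 m.

41 m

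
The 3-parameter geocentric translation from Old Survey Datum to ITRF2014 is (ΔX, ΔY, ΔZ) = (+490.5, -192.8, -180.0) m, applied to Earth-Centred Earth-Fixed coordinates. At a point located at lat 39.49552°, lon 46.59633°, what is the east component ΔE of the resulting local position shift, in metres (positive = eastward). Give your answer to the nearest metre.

ΔE = -489 m

The local east axis at (φ, λ) is (−sin λ, cos λ, 0), so ΔE = −sin(46.59633°)·490.5 + cos(46.59633°)·(-192.8) = -488.84 m.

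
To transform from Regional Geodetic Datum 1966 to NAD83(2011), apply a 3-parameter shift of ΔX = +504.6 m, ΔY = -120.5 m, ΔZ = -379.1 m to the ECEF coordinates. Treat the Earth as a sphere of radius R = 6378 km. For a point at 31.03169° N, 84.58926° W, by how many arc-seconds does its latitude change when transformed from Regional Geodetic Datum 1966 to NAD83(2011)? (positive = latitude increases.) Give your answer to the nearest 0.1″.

sin φ = 0.515512, cos φ = 0.856882, sin λ = -0.995544, cos λ = 0.094295.
North component: ΔN = −sin φ cos λ·ΔX − sin φ sin λ·ΔY + cos φ·ΔZ = −(0.515512)(0.094295)(504.6) − (0.515512)(-0.995544)(-120.5) + (0.856882)(-379.1) = -411.22 m.
1° of latitude spans πR/180 = 111317 m, so Δφ = -411.22 / 111317 × 3600 = -13.299″.

Δφ = -13.3″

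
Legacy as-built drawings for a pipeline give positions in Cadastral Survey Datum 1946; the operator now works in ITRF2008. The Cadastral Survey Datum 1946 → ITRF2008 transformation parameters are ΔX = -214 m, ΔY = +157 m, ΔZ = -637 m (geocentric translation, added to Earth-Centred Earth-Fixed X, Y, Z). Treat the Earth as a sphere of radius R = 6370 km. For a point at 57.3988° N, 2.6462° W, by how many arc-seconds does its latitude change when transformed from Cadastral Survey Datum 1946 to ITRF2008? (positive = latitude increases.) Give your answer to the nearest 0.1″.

Δφ = -5.1″

sin φ = 0.842441, cos φ = 0.538788, sin λ = -0.046168, cos λ = 0.998934.
North component: ΔN = −sin φ cos λ·ΔX − sin φ sin λ·ΔY + cos φ·ΔZ = −(0.842441)(0.998934)(-214) − (0.842441)(-0.046168)(157) + (0.538788)(-637) = -157.01 m.
1° of latitude spans πR/180 = 111177 m, so Δφ = -157.01 / 111177 × 3600 = -5.084″.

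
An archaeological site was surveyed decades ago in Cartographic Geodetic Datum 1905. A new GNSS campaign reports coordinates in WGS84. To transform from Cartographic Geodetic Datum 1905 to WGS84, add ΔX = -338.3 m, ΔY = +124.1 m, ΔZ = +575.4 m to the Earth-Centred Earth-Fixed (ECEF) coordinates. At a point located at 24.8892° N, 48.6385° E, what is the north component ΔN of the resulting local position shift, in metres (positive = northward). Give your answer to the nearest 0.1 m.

ΔN = 576.8 m

The local north axis is (−sin φ cos λ, −sin φ sin λ, cos φ), giving ΔN = 94.085 − 39.201 + 521.959 = 576.84 m.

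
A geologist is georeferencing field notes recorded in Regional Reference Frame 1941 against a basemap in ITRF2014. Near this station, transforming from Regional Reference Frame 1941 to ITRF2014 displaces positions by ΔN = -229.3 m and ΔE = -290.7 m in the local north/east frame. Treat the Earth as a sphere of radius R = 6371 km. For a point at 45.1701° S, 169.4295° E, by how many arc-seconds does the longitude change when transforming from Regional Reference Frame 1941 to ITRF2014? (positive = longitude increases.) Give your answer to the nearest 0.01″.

At latitude -45.1701°, cos φ = 0.705004.
One radian of longitude at latitude φ spans R cos φ, so Δλ = ΔE / (R cos φ) = -290.7 / (6371000 × 0.705004) = -6.4721e-05 rad = -13.350″.

Δλ = -13.35″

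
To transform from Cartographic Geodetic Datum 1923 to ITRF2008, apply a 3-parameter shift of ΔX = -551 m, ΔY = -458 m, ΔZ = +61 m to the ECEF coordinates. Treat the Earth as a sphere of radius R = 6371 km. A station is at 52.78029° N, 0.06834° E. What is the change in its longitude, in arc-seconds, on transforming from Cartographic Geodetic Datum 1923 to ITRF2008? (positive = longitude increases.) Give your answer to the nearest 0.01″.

sin φ = 0.796322, cos φ = 0.604873, sin λ = 0.001193, cos λ = 0.999999.
East component: ΔE = −sin λ·ΔX + cos λ·ΔY = −(0.001193)(-551) + (0.999999)(-458) = -457.34 m.
1° of latitude spans πR/180 = 111195 m; at latitude φ, 1° of longitude spans that × cos φ = 67258.8 m, so Δλ = -457.34 / 67258.8 × 3600 = -24.479″.

Δλ = -24.48″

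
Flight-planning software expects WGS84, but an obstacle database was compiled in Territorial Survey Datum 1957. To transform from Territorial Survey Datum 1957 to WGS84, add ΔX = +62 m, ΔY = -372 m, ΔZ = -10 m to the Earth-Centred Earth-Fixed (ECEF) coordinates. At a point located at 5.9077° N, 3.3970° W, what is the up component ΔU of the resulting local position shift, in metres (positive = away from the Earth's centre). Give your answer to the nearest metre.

ΔU = 82 m

The local up (radial) axis is (cos φ cos λ, cos φ sin λ, sin φ), giving ΔU = 61.562 + 21.925 − 1.029 = 82.46 m.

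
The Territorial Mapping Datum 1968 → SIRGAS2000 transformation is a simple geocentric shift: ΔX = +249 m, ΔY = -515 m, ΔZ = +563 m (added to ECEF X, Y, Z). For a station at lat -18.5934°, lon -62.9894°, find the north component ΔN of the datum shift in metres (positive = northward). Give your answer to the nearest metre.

The local north axis is (−sin φ cos λ, −sin φ sin λ, cos φ), giving ΔN = 36.057 + 146.296 + 533.614 = 715.97 m.

ΔN = 716 m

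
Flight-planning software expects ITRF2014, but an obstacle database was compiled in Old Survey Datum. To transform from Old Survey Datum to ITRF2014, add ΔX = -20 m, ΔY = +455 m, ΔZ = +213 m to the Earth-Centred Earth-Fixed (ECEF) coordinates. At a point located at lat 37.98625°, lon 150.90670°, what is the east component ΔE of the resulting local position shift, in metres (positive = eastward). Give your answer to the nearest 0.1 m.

At φ = 37.98625°, λ = 150.90670°: sin φ = 0.615472, cos φ = 0.788158, sin λ = 0.486233, cos λ = -0.873829.
ΔE = −sin λ·ΔX + cos λ·ΔY = −(0.486233)·(-20) + (-0.873829)·(455) = -387.87 m.

ΔE = -387.9 m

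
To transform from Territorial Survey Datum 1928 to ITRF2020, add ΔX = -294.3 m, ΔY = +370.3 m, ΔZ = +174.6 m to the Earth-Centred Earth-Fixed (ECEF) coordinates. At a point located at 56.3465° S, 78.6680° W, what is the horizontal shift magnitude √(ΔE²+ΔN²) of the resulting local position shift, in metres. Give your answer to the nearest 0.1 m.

333.0 m

The local east axis at (φ, λ) is (−sin λ, cos λ, 0), so ΔE = −sin(-78.6680°)·(-294.3) + cos(-78.6680°)·370.3 = -215.80 m.
The local north axis is (−sin φ cos λ, −sin φ sin λ, cos φ), giving ΔN = -48.136 − 302.230 + 96.758 = -253.61 m.
Horizontal magnitude = √(ΔE² + ΔN²) = √((-215.80)² + (-253.61)²) = 333.00 m.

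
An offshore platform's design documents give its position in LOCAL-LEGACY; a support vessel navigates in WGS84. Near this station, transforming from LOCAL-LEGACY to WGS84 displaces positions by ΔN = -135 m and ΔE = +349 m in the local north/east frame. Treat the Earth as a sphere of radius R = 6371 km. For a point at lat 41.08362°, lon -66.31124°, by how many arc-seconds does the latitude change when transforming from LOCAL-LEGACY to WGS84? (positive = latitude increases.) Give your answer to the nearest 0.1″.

Δφ = -4.4″

On a sphere of radius R, 1 rad of latitude = R, so Δφ = ΔN / R = -135.0 / 6371000 = -2.1190e-05 rad = -4.371″.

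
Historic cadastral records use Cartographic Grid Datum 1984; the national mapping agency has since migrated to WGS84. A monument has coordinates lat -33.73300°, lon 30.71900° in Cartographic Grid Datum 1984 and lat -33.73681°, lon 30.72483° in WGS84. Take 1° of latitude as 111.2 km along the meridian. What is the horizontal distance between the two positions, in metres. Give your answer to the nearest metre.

Δφ = -33.73681° − -33.73300° = -0.00381°; Δλ = 30.72483° − 30.71900° = +0.00583°.
ΔN = Δφ × 111200 = -423.7 m; ΔE = Δλ × 111200 × cos(-33.73300°) = +0.00583 × 111200 × 0.831634 = 539.1 m.
Distance = √(ΔE² + ΔN²) = √(539.1² + (-423.7)²) = 685.7 m.

686 m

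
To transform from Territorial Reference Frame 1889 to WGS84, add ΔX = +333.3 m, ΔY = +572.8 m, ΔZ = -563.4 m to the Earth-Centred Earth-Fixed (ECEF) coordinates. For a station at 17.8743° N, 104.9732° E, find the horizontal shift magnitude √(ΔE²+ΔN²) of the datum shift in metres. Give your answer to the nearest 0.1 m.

826.3 m

The local east axis at (φ, λ) is (−sin λ, cos λ, 0), so ΔE = −sin(104.9732°)·333.3 + cos(104.9732°)·572.8 = -469.98 m.
The local north axis is (−sin φ cos λ, −sin φ sin λ, cos φ), giving ΔN = 26.431 − 169.840 − 536.206 = -679.62 m.
Horizontal magnitude = √(ΔE² + ΔN²) = √((-469.98)² + (-679.62)²) = 826.29 m.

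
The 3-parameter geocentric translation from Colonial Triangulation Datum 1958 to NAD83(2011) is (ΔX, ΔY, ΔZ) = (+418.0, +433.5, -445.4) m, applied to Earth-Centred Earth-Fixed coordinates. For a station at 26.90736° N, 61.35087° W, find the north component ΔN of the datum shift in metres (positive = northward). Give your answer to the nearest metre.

The local north axis is (−sin φ cos λ, −sin φ sin λ, cos φ), giving ΔN = -90.694 + 172.162 − 397.181 = -315.71 m.

ΔN = -316 m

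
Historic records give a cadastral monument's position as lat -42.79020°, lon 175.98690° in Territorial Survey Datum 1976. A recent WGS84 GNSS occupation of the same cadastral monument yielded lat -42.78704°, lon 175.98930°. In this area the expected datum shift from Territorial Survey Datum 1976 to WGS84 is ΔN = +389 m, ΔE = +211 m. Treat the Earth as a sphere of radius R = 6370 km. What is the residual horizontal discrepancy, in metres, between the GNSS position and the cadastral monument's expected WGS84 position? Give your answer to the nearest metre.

41 m

Observed coordinate differences: Δφ = +0.00316°, Δλ = +0.00240°.
Converting to metres (1° lat = 111177 m, cos φ = 0.733846): observed ΔN = 351.3 m, observed ΔE = 195.8 m.
Subtracting the expected shift leaves a residual of 351.3 − (389) = -37.7 m north and 195.8 − (211) = -15.2 m east.
Residual distance = √((-37.7)² + (-15.2)²) = 40.6 m.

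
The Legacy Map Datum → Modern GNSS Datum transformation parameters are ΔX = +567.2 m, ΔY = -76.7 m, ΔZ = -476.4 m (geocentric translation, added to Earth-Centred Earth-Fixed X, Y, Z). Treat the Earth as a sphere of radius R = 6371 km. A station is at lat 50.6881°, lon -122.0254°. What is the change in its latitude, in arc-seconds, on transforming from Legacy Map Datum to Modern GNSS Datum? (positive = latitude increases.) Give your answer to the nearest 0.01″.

sin φ = 0.773709, cos φ = 0.633542, sin λ = -0.847813, cos λ = -0.530295.
North component: ΔN = −sin φ cos λ·ΔX − sin φ sin λ·ΔY + cos φ·ΔZ = −(0.773709)(-0.530295)(567.2) − (0.773709)(-0.847813)(-76.7) + (0.633542)(-476.4) = -119.41 m.
1° of latitude spans πR/180 = 111195 m, so Δφ = -119.41 / 111195 × 3600 = -3.866″.

Δφ = -3.87″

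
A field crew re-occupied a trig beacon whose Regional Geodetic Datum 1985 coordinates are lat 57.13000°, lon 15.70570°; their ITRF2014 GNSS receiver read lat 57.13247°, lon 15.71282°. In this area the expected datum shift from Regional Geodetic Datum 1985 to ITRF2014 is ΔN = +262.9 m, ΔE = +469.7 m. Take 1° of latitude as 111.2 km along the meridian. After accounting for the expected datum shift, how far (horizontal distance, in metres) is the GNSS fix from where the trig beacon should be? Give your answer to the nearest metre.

Observed coordinate differences: Δφ = +0.00247°, Δλ = +0.00712°.
Converting to metres (1° lat = 111200 m, cos φ = 0.542735): observed ΔN = 274.7 m, observed ΔE = 429.7 m.
Subtracting the expected shift leaves a residual of 274.7 − (262.9) = 11.8 m north and 429.7 − (469.7) = -40.0 m east.
Residual distance = √(11.8² + (-40.0)²) = 41.7 m.

42 m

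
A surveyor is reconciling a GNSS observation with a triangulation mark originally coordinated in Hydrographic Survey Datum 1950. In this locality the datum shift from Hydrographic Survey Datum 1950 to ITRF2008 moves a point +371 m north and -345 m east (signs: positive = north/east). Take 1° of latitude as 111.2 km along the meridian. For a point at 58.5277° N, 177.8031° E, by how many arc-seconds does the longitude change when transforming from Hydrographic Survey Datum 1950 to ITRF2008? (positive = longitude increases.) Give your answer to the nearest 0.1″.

At latitude 58.5277°, cos φ = 0.522086.
1° of longitude at this latitude = 111.2 × cos φ = 58.06 km, so Δλ = -345.0 / 58056.0 = -0.0059425° = -21.393″.

Δλ = -21.4″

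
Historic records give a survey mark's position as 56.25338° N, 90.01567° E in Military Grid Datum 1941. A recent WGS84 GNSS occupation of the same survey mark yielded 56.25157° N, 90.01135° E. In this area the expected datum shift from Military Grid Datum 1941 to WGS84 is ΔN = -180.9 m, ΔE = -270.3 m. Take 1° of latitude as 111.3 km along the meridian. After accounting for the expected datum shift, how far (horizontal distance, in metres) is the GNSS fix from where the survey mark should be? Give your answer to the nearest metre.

Observed coordinate differences: Δφ = -0.00181°, Δλ = -0.00432°.
Converting to metres (1° lat = 111300 m, cos φ = 0.555521): observed ΔN = -201.5 m, observed ΔE = -267.1 m.
Subtracting the expected shift leaves a residual of -201.5 − (-180.9) = -20.6 m north and -267.1 − (-270.3) = 3.2 m east.
Residual distance = √((-20.6)² + 3.2²) = 20.8 m.

21 m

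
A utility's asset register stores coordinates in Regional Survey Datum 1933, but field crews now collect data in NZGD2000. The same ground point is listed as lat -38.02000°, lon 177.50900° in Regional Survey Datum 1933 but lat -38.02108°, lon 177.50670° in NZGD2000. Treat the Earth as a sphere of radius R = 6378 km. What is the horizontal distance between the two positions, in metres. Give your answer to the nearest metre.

Δφ = -38.02108° − -38.02000° = -0.00108°; Δλ = 177.50670° − 177.50900° = -0.00230°.
1° along a meridian = πR/180 = 111317 m.
ΔN = Δφ × 111317 = -120.2 m; ΔE = Δλ × 111317 × cos(-38.02000°) = -0.00230 × 111317 × 0.787796 = -201.7 m.
Distance = √(ΔE² + ΔN²) = √((-201.7)² + (-120.2)²) = 234.8 m.

235 m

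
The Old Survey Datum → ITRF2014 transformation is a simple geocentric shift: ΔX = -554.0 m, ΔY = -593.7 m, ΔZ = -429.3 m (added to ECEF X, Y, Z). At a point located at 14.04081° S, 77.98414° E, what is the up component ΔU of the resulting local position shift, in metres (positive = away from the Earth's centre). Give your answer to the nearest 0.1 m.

At φ = -14.04081°, λ = 77.98414°: sin φ = -0.242613, cos φ = 0.970123, sin λ = 0.978090, cos λ = 0.208182.
ΔU = cos φ cos λ·ΔX + cos φ sin λ·ΔY + sin φ·ΔZ = (0.970123)(0.208182)(-554.0) + (0.970123)(0.978090)(-593.7) + (-0.242613)(-429.3) = -571.08 m.

ΔU = -571.1 m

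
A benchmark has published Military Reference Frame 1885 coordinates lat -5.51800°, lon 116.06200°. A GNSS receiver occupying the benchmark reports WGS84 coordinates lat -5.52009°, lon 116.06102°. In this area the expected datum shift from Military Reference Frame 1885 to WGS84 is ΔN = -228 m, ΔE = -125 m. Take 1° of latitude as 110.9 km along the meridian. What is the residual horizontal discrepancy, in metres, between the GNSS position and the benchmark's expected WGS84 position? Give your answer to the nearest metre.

Observed coordinate differences: Δφ = -0.00209°, Δλ = -0.00098°.
Converting to metres (1° lat = 110900 m, cos φ = 0.995366): observed ΔN = -231.8 m, observed ΔE = -108.2 m.
Subtracting the expected shift leaves a residual of -231.8 − (-228) = -3.8 m north and -108.2 − (-125) = 16.8 m east.
Residual distance = √((-3.8)² + 16.8²) = 17.2 m.

17 m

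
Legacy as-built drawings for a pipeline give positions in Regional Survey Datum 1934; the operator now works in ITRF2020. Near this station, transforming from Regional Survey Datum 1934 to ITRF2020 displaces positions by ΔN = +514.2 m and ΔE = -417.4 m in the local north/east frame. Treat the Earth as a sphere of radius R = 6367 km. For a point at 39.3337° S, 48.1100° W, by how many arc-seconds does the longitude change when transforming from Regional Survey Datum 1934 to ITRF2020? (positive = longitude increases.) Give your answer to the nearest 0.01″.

At latitude -39.3337°, cos φ = 0.773468.
One radian of longitude at latitude φ spans R cos φ, so Δλ = ΔE / (R cos φ) = -417.4 / (6367000 × 0.773468) = -8.4757e-05 rad = -17.482″.

Δλ = -17.48″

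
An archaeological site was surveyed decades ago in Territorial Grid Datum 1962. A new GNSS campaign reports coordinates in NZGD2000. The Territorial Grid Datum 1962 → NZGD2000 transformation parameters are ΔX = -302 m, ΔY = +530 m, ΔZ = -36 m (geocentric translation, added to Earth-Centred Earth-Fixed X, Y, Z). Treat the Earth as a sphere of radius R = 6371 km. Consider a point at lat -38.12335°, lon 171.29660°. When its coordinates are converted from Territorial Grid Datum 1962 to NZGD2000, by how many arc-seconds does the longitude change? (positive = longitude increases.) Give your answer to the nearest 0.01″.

sin φ = -0.617357, cos φ = 0.786683, sin λ = 0.151319, cos λ = -0.988485.
East component: ΔE = −sin λ·ΔX + cos λ·ΔY = −(0.151319)(-302) + (-0.988485)(530) = -478.20 m.
1° of latitude spans πR/180 = 111195 m; at latitude φ, 1° of longitude spans that × cos φ = 87475.2 m, so Δλ = -478.20 / 87475.2 × 3600 = -19.680″.

Δλ = -19.68″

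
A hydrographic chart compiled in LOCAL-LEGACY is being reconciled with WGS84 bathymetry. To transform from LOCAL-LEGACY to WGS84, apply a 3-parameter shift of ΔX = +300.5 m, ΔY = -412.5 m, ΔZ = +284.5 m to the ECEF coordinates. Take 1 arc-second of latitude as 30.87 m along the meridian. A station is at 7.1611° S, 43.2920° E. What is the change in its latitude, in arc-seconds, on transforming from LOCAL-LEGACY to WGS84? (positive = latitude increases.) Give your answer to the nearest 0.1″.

Δφ = 8.9″

sin φ = -0.124660, cos φ = 0.992200, sin λ = 0.685717, cos λ = 0.727869.
North component: ΔN = −sin φ cos λ·ΔX − sin φ sin λ·ΔY + cos φ·ΔZ = −(-0.124660)(0.727869)(300.5) − (-0.124660)(0.685717)(-412.5) + (0.992200)(284.5) = 274.29 m.
1° of latitude spans 3600 × 30.87 = 111132 m, so Δφ = 274.29 / 111132 × 3600 = 8.885″.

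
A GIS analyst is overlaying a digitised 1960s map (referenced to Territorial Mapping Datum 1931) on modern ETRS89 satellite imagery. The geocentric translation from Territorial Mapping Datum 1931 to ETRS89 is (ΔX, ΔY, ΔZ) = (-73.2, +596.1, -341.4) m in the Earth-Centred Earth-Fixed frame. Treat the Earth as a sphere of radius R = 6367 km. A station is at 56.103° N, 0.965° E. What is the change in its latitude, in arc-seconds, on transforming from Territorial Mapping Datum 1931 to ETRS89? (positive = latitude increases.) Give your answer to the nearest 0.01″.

sin φ = 0.830041, cos φ = 0.557702, sin λ = 0.016842, cos λ = 0.999858.
North component: ΔN = −sin φ cos λ·ΔX − sin φ sin λ·ΔY + cos φ·ΔZ = −(0.830041)(0.999858)(-73.2) − (0.830041)(0.016842)(596.1) + (0.557702)(-341.4) = -137.98 m.
1° of latitude spans πR/180 = 111125 m, so Δφ = -137.98 / 111125 × 3600 = -4.470″.

Δφ = -4.47″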